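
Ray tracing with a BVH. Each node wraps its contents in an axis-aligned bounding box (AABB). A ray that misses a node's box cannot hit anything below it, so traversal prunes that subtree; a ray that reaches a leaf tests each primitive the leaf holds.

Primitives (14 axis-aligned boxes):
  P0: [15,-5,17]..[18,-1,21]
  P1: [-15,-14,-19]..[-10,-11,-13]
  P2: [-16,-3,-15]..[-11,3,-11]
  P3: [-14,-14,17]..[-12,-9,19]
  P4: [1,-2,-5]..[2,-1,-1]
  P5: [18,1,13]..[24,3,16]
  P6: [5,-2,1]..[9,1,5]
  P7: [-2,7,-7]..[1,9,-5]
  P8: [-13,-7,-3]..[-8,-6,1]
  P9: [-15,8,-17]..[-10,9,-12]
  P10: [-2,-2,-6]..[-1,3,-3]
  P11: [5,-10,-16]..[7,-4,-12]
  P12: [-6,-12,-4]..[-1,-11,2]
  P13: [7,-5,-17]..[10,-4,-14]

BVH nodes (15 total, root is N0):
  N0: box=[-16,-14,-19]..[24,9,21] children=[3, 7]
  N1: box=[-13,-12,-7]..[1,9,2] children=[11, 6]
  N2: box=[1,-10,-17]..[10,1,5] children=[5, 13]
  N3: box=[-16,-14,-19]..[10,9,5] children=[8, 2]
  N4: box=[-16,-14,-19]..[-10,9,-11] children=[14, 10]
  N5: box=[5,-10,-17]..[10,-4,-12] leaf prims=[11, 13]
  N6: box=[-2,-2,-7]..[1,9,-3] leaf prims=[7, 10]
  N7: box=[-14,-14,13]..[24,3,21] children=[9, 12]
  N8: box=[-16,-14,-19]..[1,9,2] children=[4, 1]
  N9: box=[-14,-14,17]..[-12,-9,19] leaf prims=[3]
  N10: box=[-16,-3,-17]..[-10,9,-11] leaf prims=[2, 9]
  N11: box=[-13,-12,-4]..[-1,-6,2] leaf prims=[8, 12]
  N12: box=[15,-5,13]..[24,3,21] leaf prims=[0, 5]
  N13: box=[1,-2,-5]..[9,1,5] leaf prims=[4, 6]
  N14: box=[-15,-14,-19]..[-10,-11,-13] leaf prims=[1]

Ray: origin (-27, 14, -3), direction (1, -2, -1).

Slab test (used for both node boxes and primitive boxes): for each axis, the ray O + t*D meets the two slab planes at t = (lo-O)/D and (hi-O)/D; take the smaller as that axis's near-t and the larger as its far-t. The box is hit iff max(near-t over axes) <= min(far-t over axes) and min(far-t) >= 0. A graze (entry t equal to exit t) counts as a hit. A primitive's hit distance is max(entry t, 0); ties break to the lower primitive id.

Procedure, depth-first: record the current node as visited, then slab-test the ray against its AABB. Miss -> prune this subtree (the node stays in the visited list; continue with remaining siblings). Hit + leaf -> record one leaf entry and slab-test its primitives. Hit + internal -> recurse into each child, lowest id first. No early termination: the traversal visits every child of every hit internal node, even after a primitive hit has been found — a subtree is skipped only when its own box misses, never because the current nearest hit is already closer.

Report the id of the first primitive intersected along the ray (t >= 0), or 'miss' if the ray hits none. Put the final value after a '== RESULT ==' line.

Traverse from the root:
N0 x:[11,51] y:[5/2,14] z:[-24,16] -> hit [11,14], descend [3, 7]
  N3 x:[11,37] y:[5/2,14] z:[-8,16] -> hit [11,14], descend [2, 8]
    N2 x:[28,37] y:[13/2,12] z:[-8,14] -> miss, prune
    N8 x:[11,28] y:[5/2,14] z:[-5,16] -> hit [11,14], descend [1, 4]
      N1 x:[14,28] y:[5/2,13] z:[-5,4] -> miss, prune
      N4 x:[11,17] y:[5/2,14] z:[8,16] -> hit [11,14], descend [10, 14]
        N10 x:[11,17] y:[5/2,17/2] z:[8,14] -> miss, prune
        N14 x:[12,17] y:[25/2,14] z:[10,16] -> hit [25/2,14] leaf, test {P1@t=25/2}
  N7 x:[13,51] y:[11/2,14] z:[-24,-16] -> miss, prune

Visited [0, 3, 2, 8, 1, 4, 10, 14, 7]. Tests: 9 box, 1 leaf. Nearest: P1.

== RESULT ==
1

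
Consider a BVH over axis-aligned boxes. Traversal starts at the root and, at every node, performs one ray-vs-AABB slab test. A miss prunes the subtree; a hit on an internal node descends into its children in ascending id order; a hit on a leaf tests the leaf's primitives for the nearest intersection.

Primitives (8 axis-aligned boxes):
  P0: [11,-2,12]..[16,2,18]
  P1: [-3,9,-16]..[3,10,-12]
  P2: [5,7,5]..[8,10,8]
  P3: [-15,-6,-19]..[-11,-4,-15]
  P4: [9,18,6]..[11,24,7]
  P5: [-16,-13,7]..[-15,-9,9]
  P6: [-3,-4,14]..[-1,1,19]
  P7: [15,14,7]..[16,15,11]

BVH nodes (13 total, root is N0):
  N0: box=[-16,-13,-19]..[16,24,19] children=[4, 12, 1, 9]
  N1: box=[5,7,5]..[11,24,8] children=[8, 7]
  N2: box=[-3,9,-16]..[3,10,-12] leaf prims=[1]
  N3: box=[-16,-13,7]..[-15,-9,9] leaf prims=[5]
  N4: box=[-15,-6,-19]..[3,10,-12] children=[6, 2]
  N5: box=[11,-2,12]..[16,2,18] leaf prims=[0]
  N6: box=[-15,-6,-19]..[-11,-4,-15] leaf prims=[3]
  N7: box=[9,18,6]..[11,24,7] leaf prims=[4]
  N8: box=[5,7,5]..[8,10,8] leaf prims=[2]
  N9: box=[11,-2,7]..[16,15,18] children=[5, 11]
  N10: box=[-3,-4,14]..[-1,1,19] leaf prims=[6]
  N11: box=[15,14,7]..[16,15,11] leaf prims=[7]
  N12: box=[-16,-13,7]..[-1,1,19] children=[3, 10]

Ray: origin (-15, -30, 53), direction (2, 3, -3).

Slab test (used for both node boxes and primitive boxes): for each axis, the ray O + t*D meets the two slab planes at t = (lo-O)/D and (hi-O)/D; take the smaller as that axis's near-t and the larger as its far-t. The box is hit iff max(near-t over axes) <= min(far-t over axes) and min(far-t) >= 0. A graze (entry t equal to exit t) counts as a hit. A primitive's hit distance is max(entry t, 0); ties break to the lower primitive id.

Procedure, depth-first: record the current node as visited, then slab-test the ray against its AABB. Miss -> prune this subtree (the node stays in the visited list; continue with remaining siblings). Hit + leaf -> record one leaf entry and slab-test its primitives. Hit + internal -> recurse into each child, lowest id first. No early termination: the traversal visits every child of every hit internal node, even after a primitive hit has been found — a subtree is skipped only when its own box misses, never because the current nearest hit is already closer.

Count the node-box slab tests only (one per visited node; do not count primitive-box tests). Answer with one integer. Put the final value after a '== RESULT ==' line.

Trace the traversal:
N0 x:[-1/2,31/2] y:[17/3,18] z:[34/3,24] -> hit [34/3,31/2], descend [1, 4, 9, 12]
  N1 x:[10,13] y:[37/3,18] z:[15,16] -> miss, prune
  N4 x:[0,9] y:[8,40/3] z:[65/3,24] -> miss, prune
  N9 x:[13,31/2] y:[28/3,15] z:[35/3,46/3] -> hit [13,15], descend [5, 11]
    N5 x:[13,31/2] y:[28/3,32/3] z:[35/3,41/3] -> miss, prune
    N11 x:[15,31/2] y:[44/3,15] z:[14,46/3] -> hit [15,15] leaf, test {P7@t=15}
  N12 x:[-1/2,7] y:[17/3,31/3] z:[34/3,46/3] -> miss, prune

order=[0, 1, 4, 9, 5, 11, 12]  |boxes|=7  |leaves|=1  hit=P7

== RESULT ==
7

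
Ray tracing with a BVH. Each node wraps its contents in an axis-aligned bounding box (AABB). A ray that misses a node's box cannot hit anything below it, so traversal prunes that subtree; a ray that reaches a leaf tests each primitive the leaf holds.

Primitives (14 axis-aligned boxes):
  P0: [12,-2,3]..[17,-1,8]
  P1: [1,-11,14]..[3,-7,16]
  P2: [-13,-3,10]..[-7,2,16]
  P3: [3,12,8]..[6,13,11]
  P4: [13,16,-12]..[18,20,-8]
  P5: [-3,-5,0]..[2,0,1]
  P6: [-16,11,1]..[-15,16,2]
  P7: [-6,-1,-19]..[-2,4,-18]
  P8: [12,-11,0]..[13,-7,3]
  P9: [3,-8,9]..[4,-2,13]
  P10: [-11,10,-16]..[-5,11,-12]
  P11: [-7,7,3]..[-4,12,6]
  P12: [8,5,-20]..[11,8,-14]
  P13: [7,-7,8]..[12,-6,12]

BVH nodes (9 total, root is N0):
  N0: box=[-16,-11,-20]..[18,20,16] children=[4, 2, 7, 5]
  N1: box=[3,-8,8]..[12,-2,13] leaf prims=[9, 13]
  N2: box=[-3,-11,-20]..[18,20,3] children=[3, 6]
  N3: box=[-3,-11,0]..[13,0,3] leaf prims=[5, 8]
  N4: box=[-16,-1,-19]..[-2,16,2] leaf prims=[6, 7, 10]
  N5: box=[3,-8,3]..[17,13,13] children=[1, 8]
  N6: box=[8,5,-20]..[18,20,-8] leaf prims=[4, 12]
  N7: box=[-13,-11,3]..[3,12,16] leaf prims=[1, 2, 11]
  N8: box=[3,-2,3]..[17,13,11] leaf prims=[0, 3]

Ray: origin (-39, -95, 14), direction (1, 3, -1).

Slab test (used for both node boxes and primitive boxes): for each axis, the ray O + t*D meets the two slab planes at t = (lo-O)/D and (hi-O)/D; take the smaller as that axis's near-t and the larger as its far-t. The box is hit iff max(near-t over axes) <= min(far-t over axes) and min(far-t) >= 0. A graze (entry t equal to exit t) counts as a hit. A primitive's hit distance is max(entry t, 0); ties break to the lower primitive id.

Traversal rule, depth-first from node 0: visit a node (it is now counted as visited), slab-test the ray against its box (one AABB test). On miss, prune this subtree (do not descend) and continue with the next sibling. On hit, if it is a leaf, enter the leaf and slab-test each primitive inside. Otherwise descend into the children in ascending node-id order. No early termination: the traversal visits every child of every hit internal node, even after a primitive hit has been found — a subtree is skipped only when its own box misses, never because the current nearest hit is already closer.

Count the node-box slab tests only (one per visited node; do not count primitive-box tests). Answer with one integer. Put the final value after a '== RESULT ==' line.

Traverse from the root:
N0 x:[23,57] y:[28,115/3] z:[-2,34] -> hit [28,34], descend [2, 4, 5, 7]
  N2 x:[36,57] y:[28,115/3] z:[11,34] -> miss, prune
  N4 x:[23,37] y:[94/3,37] z:[12,33] -> hit [94/3,33] leaf, test {P6(miss), P7@t=33, P10(miss)}
  N5 x:[42,56] y:[29,36] z:[1,11] -> miss, prune
  N7 x:[26,42] y:[28,107/3] z:[-2,11] -> miss, prune

Visited [0, 2, 4, 5, 7]. Tests: 5 box, 1 leaf. Nearest: P7.

== RESULT ==
5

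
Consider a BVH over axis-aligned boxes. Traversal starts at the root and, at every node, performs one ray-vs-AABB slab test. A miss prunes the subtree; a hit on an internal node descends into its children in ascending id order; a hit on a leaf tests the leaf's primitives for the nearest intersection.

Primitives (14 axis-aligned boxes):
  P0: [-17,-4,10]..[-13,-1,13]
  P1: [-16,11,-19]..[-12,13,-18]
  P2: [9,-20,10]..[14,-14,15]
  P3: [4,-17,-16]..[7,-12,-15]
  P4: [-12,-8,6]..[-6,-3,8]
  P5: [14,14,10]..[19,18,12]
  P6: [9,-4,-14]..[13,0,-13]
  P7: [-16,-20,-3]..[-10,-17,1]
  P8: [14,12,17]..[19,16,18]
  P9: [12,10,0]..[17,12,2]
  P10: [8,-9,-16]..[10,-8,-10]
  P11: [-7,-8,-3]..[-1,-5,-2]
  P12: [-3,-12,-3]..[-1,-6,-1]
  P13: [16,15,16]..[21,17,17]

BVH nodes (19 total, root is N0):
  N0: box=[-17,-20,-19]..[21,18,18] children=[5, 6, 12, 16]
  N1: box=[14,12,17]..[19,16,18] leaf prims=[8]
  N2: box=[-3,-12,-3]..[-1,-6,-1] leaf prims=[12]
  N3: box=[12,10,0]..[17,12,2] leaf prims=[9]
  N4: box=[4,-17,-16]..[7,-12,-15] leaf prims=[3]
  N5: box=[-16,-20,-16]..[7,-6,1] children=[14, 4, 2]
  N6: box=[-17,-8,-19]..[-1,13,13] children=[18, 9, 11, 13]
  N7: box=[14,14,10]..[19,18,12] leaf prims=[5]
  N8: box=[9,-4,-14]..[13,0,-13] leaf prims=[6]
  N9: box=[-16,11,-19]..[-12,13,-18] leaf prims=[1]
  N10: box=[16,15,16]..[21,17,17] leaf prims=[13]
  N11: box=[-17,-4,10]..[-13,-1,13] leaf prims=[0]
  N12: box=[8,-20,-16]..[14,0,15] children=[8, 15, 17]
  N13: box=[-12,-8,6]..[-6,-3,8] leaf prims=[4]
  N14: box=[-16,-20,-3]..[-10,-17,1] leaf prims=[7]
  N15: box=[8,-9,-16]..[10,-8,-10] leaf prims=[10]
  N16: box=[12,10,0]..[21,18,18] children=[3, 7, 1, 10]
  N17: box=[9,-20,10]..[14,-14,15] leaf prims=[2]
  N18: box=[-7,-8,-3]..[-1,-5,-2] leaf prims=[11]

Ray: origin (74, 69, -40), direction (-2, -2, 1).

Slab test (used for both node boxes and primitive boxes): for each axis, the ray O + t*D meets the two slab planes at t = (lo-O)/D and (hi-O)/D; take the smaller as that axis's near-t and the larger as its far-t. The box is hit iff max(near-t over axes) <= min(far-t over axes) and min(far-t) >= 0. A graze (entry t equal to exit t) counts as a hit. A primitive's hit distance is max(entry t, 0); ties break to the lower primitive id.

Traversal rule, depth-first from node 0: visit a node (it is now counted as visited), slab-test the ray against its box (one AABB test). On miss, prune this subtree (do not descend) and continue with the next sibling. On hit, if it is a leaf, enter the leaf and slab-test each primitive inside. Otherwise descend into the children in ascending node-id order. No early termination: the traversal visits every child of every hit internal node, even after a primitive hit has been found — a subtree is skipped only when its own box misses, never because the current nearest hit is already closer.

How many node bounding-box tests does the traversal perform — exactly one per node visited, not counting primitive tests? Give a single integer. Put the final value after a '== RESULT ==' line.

Walk:
N0 x:[53/2,91/2] y:[51/2,89/2] z:[21,58] -> hit [53/2,89/2], descend [5, 6, 12, 16]
  N5 x:[67/2,45] y:[75/2,89/2] z:[24,41] -> hit [75/2,41], descend [2, 4, 14]
    N2 x:[75/2,77/2] y:[75/2,81/2] z:[37,39] -> hit [75/2,77/2] leaf, test {P12@t=75/2}
    N4 x:[67/2,35] y:[81/2,43] z:[24,25] -> miss, prune
    N14 x:[42,45] y:[43,89/2] z:[37,41] -> miss, prune
  N6 x:[75/2,91/2] y:[28,77/2] z:[21,53] -> hit [75/2,77/2], descend [9, 11, 13, 18]
    N9 x:[43,45] y:[28,29] z:[21,22] -> miss, prune
    N11 x:[87/2,91/2] y:[35,73/2] z:[50,53] -> miss, prune
    N13 x:[40,43] y:[36,77/2] z:[46,48] -> miss, prune
    N18 x:[75/2,81/2] y:[37,77/2] z:[37,38] -> hit [75/2,38] leaf, test {P11@t=75/2}
  N12 x:[30,33] y:[69/2,89/2] z:[24,55] -> miss, prune
  N16 x:[53/2,31] y:[51/2,59/2] z:[40,58] -> miss, prune

Summary -> nodes [0, 5, 2, 4, 14, 6, 9, 11, 13, 18, 12, 16]; box-tests=12; leaf-entries=2; first=P11

== RESULT ==
12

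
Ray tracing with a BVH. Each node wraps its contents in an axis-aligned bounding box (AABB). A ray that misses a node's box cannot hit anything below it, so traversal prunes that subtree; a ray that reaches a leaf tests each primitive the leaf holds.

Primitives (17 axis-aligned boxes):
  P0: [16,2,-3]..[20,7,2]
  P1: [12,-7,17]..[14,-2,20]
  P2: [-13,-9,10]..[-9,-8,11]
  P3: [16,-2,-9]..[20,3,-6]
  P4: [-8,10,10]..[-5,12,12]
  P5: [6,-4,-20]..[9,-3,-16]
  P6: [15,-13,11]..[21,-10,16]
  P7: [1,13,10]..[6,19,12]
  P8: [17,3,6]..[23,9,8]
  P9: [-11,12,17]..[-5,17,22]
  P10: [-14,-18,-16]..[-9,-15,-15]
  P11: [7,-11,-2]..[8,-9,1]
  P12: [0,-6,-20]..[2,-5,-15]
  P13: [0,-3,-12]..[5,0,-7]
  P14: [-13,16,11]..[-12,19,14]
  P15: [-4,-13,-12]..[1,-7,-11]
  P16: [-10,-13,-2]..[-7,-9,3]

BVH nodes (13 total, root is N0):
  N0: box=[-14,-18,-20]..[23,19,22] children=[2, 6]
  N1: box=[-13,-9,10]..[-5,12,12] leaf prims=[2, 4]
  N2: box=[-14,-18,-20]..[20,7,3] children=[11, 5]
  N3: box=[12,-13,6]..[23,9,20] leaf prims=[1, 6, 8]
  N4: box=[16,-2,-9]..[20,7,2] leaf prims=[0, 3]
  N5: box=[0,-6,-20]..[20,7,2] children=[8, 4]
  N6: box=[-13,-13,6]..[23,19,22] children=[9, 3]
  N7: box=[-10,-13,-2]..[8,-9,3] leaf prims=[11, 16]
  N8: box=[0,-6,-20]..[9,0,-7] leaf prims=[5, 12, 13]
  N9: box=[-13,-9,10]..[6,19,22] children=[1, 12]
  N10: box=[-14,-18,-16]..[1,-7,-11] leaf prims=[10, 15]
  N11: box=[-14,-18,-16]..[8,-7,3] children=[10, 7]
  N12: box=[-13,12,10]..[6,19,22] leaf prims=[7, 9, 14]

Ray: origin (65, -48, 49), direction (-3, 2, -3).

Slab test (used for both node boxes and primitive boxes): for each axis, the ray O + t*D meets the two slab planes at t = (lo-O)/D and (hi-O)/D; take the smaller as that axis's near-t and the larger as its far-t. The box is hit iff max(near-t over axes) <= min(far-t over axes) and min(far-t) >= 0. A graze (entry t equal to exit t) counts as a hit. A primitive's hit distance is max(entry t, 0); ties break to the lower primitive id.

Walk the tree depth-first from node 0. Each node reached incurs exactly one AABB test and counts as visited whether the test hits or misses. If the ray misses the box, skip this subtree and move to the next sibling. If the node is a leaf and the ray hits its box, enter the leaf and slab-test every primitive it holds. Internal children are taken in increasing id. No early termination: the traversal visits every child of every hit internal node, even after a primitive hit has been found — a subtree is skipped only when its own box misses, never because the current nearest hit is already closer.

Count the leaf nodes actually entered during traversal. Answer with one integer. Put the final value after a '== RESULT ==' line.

Walk:
N0 x:[14,79/3] y:[15,67/2] z:[9,23] -> hit [15,23], descend [2, 6]
  N2 x:[15,79/3] y:[15,55/2] z:[46/3,23] -> hit [46/3,23], descend [5, 11]
    N5 x:[15,65/3] y:[21,55/2] z:[47/3,23] -> hit [21,65/3], descend [4, 8]
      N4 x:[15,49/3] y:[23,55/2] z:[47/3,58/3] -> miss, prune
      N8 x:[56/3,65/3] y:[21,24] z:[56/3,23] -> hit [21,65/3] leaf, test {P5(miss), P12@t=64/3, P13(miss)}
    N11 x:[19,79/3] y:[15,41/2] z:[46/3,65/3] -> hit [19,41/2], descend [7, 10]
      N7 x:[19,25] y:[35/2,39/2] z:[46/3,17] -> miss, prune
      N10 x:[64/3,79/3] y:[15,41/2] z:[20,65/3] -> miss, prune
  N6 x:[14,26] y:[35/2,67/2] z:[9,43/3] -> miss, prune

order=[0, 2, 5, 4, 8, 11, 7, 10, 6]  |boxes|=9  |leaves|=1  hit=P12

== RESULT ==
1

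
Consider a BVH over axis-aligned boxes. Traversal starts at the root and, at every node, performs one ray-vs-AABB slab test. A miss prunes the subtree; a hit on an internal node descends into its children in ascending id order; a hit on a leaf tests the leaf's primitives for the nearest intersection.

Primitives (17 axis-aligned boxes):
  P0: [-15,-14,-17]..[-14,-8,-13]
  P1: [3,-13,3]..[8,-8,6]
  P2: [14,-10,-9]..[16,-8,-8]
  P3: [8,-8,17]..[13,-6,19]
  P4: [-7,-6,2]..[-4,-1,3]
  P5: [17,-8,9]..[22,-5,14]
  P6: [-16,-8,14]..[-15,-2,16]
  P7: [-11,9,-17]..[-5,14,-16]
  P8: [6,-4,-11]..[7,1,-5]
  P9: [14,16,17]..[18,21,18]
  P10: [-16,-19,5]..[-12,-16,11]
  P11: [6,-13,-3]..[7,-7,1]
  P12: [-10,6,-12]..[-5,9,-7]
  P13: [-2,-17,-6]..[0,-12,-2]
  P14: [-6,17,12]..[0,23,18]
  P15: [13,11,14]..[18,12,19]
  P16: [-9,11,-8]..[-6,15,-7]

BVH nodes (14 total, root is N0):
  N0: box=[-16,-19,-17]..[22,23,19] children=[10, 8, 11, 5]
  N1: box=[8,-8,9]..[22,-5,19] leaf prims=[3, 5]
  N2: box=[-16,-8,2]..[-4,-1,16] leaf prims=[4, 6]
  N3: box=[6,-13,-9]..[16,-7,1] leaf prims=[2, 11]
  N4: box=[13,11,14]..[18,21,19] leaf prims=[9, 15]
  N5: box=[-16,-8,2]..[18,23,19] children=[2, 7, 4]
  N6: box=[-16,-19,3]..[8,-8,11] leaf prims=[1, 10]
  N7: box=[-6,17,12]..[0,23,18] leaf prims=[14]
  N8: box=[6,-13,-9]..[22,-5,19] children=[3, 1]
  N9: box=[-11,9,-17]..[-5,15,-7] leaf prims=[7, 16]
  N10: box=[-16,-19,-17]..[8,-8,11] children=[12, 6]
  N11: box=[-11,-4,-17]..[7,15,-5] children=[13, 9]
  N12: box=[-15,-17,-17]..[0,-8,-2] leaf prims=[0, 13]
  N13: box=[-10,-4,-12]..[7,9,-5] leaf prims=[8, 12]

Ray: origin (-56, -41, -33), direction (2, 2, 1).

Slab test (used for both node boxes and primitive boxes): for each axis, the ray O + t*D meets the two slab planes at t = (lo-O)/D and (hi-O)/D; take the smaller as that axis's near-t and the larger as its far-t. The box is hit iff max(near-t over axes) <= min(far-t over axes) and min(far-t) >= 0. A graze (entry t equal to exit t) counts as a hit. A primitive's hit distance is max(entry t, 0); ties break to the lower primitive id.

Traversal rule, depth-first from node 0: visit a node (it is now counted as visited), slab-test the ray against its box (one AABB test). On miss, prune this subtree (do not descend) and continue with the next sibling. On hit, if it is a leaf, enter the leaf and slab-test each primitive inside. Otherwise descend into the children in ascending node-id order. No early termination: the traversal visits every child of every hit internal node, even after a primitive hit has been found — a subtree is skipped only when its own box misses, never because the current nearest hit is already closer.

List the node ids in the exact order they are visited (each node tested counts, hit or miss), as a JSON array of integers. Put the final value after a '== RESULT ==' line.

Trace the traversal:
N0 x:[20,39] y:[11,32] z:[16,52] -> hit [20,32], descend [5, 8, 10, 11]
  N5 x:[20,37] y:[33/2,32] z:[35,52] -> miss, prune
  N8 x:[31,39] y:[14,18] z:[24,52] -> miss, prune
  N10 x:[20,32] y:[11,33/2] z:[16,44] -> miss, prune
  N11 x:[45/2,63/2] y:[37/2,28] z:[16,28] -> hit [45/2,28], descend [9, 13]
    N9 x:[45/2,51/2] y:[25,28] z:[16,26] -> hit [25,51/2] leaf, test {P7(miss), P16(miss)}
    N13 x:[23,63/2] y:[37/2,25] z:[21,28] -> hit [23,25] leaf, test {P8(miss), P12@t=47/2}

order=[0, 5, 8, 10, 11, 9, 13]  |boxes|=7  |leaves|=2  hit=P12

== RESULT ==
[0, 5, 8, 10, 11, 9, 13]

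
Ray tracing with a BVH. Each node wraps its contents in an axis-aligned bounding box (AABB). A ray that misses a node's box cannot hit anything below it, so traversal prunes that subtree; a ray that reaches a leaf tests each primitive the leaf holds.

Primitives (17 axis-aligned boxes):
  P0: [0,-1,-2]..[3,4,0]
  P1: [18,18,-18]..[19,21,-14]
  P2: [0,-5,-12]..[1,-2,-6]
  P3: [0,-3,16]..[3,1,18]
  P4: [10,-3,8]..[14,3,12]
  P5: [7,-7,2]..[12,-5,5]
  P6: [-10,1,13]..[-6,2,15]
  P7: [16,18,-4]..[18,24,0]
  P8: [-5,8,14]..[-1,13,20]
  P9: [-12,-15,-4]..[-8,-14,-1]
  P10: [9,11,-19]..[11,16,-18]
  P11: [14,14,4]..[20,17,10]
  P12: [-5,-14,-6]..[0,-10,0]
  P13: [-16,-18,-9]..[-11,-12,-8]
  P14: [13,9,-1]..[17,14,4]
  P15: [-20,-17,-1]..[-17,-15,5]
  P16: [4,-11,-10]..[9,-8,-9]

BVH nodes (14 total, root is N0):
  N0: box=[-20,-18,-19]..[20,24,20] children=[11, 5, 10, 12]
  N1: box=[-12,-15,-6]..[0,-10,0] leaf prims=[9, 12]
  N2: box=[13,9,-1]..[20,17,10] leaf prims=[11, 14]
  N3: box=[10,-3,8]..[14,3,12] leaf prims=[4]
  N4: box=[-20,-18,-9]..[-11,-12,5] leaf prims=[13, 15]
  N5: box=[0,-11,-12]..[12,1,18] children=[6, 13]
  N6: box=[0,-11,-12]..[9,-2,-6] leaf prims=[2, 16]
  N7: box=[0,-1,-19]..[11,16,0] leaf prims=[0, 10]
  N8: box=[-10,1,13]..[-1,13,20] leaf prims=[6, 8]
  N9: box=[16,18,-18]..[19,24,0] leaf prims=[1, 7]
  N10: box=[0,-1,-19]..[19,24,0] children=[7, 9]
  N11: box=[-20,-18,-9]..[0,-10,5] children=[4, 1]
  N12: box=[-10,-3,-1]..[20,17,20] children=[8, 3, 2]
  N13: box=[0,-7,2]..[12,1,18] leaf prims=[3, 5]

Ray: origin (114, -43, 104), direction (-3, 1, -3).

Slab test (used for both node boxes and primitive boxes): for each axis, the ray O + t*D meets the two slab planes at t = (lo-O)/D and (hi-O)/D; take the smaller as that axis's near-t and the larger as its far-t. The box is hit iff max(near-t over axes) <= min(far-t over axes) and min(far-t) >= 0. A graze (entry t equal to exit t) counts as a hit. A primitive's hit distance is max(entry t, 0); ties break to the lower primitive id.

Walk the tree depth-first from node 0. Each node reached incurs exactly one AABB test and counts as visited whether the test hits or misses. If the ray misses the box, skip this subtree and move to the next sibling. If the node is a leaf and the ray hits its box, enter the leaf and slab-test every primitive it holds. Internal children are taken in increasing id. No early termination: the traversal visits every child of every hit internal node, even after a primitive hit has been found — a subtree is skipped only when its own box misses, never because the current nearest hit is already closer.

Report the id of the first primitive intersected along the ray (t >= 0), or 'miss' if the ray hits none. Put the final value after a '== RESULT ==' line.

Traverse from the root:
N0 x:[94/3,134/3] y:[25,67] z:[28,41] -> hit [94/3,41], descend [5, 10, 11, 12]
  N5 x:[34,38] y:[32,44] z:[86/3,116/3] -> hit [34,38], descend [6, 13]
    N6 x:[35,38] y:[32,41] z:[110/3,116/3] -> hit [110/3,38] leaf, test {P2@t=38, P16(miss)}
    N13 x:[34,38] y:[36,44] z:[86/3,34] -> miss, prune
  N10 x:[95/3,38] y:[42,67] z:[104/3,41] -> miss, prune
  N11 x:[38,134/3] y:[25,33] z:[33,113/3] -> miss, prune
  N12 x:[94/3,124/3] y:[40,60] z:[28,35] -> miss, prune

7 AABB tests over nodes [0, 5, 6, 13, 10, 11, 12]; 1 leaf entered; closest P2.

== RESULT ==
2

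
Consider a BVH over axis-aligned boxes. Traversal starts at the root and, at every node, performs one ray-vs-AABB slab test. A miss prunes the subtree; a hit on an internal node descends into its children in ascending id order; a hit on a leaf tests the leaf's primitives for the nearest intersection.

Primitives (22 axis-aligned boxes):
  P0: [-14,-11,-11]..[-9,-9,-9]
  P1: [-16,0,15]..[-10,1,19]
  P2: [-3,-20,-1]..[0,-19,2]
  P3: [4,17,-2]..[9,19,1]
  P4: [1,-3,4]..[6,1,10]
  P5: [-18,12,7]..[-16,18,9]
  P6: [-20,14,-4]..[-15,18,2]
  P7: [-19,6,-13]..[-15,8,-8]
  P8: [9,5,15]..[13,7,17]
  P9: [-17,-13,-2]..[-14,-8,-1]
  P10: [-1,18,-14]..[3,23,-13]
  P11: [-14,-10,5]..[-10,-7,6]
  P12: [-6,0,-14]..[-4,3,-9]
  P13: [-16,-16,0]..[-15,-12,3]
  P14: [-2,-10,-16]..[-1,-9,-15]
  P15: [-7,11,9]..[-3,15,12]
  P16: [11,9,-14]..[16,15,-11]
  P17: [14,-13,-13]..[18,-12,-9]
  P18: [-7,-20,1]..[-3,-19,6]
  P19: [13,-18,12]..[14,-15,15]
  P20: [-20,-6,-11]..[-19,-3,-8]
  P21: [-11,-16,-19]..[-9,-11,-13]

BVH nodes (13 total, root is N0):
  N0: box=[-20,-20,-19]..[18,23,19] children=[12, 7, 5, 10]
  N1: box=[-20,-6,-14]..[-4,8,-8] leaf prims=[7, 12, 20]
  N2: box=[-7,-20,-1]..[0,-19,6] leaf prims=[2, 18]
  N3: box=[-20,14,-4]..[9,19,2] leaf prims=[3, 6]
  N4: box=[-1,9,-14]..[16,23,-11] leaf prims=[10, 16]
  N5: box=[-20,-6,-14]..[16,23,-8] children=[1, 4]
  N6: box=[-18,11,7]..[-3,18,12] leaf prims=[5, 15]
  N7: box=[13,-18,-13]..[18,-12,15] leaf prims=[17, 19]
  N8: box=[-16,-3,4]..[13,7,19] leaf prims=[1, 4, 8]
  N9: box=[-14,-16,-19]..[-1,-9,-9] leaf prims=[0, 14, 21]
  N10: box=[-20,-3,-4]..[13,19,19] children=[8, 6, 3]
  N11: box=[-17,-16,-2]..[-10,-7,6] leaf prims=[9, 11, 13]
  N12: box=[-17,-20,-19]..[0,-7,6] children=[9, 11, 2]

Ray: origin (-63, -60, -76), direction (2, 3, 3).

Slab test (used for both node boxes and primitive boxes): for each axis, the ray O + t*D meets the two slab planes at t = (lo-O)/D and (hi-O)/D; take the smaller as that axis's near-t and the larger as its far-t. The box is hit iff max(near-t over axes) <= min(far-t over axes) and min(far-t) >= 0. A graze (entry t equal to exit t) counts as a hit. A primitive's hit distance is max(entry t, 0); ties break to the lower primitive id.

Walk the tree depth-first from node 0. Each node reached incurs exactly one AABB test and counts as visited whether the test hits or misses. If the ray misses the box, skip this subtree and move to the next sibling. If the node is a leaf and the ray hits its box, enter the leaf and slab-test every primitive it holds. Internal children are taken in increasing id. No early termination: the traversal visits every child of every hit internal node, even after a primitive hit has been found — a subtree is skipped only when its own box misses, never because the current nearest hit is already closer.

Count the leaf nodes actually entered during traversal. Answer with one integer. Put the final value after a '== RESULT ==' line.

Walk:
N0 x:[43/2,81/2] y:[40/3,83/3] z:[19,95/3] -> hit [43/2,83/3], descend [5, 7, 10, 12]
  N5 x:[43/2,79/2] y:[18,83/3] z:[62/3,68/3] -> hit [43/2,68/3], descend [1, 4]
    N1 x:[43/2,59/2] y:[18,68/3] z:[62/3,68/3] -> hit [43/2,68/3] leaf, test {P7@t=22, P12(miss), P20(miss)}
    N4 x:[31,79/2] y:[23,83/3] z:[62/3,65/3] -> miss, prune
  N7 x:[38,81/2] y:[14,16] z:[21,91/3] -> miss, prune
  N10 x:[43/2,38] y:[19,79/3] z:[24,95/3] -> hit [24,79/3], descend [3, 6, 8]
    N3 x:[43/2,36] y:[74/3,79/3] z:[24,26] -> hit [74/3,26] leaf, test {P3(miss), P6(miss)}
    N6 x:[45/2,30] y:[71/3,26] z:[83/3,88/3] -> miss, prune
    N8 x:[47/2,38] y:[19,67/3] z:[80/3,95/3] -> miss, prune
  N12 x:[23,63/2] y:[40/3,53/3] z:[19,82/3] -> miss, prune

10 AABB tests over nodes [0, 5, 1, 4, 7, 10, 3, 6, 8, 12]; 2 leaves entered; closest P7.

== RESULT ==
2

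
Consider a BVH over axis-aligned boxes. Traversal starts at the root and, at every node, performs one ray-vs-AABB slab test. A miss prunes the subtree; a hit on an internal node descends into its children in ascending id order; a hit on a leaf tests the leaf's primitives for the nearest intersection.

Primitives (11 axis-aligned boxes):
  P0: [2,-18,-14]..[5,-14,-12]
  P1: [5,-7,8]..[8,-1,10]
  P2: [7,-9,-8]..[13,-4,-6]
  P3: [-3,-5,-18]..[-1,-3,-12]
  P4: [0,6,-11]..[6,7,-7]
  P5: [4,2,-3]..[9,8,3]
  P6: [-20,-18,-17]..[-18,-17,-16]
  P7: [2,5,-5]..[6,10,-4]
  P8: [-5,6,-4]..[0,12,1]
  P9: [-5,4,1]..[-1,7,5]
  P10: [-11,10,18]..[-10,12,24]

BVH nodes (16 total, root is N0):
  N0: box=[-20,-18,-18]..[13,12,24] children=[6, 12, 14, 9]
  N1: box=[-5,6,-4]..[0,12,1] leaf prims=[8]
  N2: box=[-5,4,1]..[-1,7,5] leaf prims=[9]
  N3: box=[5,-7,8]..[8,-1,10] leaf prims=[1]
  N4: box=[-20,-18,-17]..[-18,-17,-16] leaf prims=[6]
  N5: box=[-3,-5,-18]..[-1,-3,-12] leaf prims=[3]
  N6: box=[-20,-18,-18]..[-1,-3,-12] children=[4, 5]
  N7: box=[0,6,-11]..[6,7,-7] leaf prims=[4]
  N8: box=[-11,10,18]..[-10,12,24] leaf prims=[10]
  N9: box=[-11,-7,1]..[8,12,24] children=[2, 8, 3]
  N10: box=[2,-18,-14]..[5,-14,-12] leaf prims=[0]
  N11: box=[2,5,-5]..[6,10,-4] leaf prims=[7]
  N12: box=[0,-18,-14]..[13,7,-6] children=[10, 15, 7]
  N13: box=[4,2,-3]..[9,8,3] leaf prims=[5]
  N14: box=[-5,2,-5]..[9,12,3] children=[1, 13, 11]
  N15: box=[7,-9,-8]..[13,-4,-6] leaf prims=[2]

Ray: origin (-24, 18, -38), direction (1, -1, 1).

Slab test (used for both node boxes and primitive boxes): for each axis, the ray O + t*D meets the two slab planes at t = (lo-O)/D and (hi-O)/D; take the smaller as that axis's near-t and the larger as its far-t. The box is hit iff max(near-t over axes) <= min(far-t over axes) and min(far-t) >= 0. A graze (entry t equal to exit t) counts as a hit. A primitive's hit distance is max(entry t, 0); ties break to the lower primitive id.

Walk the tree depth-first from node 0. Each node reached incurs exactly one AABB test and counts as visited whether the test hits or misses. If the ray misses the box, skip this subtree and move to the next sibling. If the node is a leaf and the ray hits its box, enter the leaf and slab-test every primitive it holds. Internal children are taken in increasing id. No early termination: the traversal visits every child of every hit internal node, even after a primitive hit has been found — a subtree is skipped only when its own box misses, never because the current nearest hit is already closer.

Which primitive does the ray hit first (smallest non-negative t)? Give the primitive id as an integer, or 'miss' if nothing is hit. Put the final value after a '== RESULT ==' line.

Traverse from the root:
N0 x:[4,37] y:[6,36] z:[20,62] -> hit [20,36], descend [6, 9, 12, 14]
  N6 x:[4,23] y:[21,36] z:[20,26] -> hit [21,23], descend [4, 5]
    N4 x:[4,6] y:[35,36] z:[21,22] -> miss, prune
    N5 x:[21,23] y:[21,23] z:[20,26] -> hit [21,23] leaf, test {P3@t=21}
  N9 x:[13,32] y:[6,25] z:[39,62] -> miss, prune
  N12 x:[24,37] y:[11,36] z:[24,32] -> hit [24,32], descend [7, 10, 15]
    N7 x:[24,30] y:[11,12] z:[27,31] -> miss, prune
    N10 x:[26,29] y:[32,36] z:[24,26] -> miss, prune
    N15 x:[31,37] y:[22,27] z:[30,32] -> miss, prune
  N14 x:[19,33] y:[6,16] z:[33,41] -> miss, prune

Summary -> nodes [0, 6, 4, 5, 9, 12, 7, 10, 15, 14]; box-tests=10; leaf-entries=1; first=P3

== RESULT ==
3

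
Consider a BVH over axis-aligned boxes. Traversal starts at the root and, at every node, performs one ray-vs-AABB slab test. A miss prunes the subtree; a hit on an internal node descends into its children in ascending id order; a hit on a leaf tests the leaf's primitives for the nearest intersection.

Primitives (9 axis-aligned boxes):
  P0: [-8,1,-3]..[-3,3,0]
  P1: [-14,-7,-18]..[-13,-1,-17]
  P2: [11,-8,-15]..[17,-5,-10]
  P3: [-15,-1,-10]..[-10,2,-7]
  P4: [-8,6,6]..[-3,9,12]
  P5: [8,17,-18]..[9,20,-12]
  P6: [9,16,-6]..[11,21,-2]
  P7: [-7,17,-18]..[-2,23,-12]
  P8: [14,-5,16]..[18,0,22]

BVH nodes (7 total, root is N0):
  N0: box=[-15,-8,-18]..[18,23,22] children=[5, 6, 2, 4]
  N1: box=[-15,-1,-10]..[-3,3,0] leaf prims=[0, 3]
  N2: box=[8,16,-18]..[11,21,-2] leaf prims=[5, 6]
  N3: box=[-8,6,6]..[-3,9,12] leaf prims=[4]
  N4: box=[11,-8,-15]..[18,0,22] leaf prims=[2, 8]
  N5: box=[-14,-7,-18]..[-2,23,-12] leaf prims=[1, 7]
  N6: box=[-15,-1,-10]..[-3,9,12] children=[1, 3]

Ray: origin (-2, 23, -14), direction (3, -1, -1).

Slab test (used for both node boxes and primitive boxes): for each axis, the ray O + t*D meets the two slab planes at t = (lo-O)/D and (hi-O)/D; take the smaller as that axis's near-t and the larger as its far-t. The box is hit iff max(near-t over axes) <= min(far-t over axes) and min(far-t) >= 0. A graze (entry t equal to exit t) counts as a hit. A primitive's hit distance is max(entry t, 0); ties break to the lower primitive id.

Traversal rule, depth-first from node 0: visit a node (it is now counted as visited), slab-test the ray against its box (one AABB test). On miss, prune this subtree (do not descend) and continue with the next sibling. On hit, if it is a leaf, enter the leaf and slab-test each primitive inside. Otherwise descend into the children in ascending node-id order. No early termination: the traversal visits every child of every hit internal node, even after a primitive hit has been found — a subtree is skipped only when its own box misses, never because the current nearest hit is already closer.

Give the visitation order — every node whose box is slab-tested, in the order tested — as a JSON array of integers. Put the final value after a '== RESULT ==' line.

Walk:
N0 x:[-13/3,20/3] y:[0,31] z:[-36,4] -> hit [0,4], descend [2, 4, 5, 6]
  N2 x:[10/3,13/3] y:[2,7] z:[-12,4] -> hit [10/3,4] leaf, test {P5@t=10/3, P6(miss)}
  N4 x:[13/3,20/3] y:[23,31] z:[-36,1] -> miss, prune
  N5 x:[-4,0] y:[0,30] z:[-2,4] -> hit [0,0] leaf, test {P1(miss), P7@t=0}
  N6 x:[-13/3,-1/3] y:[14,24] z:[-26,-4] -> miss, prune

5 AABB tests over nodes [0, 2, 4, 5, 6]; 2 leaves entered; closest P7.

== RESULT ==
[0, 2, 4, 5, 6]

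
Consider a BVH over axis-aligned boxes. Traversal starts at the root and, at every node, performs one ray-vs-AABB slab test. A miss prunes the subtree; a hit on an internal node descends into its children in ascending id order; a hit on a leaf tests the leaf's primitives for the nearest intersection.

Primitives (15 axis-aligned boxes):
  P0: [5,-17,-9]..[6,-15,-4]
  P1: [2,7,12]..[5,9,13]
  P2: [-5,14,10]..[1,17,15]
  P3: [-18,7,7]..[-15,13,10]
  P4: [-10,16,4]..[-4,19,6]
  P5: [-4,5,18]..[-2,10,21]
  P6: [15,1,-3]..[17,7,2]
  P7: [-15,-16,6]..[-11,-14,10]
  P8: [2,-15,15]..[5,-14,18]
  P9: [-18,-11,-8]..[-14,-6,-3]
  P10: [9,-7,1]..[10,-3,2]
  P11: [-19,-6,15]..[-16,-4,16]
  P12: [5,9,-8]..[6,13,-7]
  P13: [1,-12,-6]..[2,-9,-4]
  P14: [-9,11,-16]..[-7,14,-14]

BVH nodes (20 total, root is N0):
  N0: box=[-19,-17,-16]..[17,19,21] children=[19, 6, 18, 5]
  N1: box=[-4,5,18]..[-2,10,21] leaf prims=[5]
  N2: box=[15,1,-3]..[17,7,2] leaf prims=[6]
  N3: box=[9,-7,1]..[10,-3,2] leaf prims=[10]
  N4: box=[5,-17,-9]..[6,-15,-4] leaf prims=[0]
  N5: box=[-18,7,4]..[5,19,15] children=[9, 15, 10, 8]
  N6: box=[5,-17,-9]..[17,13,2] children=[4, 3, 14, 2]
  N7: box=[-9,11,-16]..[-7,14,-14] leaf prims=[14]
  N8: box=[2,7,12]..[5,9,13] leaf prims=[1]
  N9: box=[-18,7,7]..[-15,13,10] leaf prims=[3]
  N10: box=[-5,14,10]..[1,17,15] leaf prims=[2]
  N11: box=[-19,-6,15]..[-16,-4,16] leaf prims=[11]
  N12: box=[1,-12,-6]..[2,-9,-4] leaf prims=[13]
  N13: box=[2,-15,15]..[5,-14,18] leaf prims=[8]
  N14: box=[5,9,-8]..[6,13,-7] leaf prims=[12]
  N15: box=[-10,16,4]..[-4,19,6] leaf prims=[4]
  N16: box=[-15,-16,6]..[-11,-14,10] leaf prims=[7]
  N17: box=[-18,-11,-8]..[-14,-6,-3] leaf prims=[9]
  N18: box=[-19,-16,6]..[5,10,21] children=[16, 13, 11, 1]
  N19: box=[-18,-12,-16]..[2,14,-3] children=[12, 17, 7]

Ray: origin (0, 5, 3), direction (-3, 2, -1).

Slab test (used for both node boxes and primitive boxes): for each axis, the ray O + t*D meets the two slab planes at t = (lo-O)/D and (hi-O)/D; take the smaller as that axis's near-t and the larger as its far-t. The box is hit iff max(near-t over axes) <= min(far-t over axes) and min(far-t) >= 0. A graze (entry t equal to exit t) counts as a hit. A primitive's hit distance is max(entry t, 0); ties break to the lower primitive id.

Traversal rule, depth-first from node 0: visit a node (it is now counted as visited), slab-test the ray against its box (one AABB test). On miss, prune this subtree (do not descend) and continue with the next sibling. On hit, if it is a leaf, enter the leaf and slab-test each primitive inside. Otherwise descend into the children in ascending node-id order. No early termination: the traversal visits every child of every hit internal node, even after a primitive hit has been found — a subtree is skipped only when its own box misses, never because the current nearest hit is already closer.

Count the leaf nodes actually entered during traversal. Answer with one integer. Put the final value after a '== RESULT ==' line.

Traverse from the root:
N0 x:[-17/3,19/3] y:[-11,7] z:[-18,19] -> hit [-17/3,19/3], descend [5, 6, 18, 19]
  N5 x:[-5/3,6] y:[1,7] z:[-12,-1] -> miss, prune
  N6 x:[-17/3,-5/3] y:[-11,4] z:[1,12] -> miss, prune
  N18 x:[-5/3,19/3] y:[-21/2,5/2] z:[-18,-3] -> miss, prune
  N19 x:[-2/3,6] y:[-17/2,9/2] z:[6,19] -> miss, prune

order=[0, 5, 6, 18, 19]  |boxes|=5  |leaves|=0  hit=miss

== RESULT ==
0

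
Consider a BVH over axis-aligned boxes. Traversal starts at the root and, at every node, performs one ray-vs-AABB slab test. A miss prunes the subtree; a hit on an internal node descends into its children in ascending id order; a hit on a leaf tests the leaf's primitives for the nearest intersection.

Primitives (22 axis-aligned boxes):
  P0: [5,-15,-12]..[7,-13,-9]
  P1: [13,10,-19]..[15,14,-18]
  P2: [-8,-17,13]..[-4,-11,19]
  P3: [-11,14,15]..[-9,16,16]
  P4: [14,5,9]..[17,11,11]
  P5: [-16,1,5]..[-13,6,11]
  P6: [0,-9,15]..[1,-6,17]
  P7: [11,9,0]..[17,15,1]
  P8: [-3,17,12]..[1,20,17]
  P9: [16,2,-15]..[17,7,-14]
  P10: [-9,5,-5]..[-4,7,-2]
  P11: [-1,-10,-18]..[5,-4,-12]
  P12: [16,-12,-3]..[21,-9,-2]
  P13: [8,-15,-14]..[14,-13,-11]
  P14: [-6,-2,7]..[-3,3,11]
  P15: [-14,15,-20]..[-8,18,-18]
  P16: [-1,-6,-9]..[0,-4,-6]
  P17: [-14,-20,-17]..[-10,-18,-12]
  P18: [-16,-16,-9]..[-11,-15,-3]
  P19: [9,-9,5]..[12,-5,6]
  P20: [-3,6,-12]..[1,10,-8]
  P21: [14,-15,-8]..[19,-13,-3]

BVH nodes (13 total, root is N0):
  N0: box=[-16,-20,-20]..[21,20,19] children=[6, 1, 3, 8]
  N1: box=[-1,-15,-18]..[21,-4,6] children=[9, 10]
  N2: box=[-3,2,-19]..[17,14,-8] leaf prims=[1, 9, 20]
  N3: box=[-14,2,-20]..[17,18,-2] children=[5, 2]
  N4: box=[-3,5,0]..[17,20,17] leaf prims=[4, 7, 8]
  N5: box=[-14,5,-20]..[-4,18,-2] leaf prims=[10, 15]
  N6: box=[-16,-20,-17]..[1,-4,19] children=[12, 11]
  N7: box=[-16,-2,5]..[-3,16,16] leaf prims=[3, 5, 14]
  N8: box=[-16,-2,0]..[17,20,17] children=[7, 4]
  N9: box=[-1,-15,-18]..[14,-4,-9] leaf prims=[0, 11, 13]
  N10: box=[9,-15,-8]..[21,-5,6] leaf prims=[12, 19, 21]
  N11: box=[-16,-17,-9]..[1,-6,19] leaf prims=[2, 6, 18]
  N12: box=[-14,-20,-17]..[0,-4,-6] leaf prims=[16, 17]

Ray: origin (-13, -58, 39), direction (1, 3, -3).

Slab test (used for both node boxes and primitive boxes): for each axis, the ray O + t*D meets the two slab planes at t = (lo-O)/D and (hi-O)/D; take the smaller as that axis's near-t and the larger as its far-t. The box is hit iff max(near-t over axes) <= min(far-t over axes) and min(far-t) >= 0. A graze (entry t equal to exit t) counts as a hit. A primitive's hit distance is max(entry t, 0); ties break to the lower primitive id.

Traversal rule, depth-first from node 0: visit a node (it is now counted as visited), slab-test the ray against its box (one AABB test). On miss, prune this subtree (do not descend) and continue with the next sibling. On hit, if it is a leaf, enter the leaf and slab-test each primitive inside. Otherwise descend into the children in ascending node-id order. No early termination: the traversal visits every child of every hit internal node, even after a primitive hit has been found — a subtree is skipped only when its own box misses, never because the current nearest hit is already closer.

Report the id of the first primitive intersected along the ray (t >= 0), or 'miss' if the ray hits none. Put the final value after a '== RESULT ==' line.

Walk:
N0 x:[-3,34] y:[38/3,26] z:[20/3,59/3] -> hit [38/3,59/3], descend [1, 3, 6, 8]
  N1 x:[12,34] y:[43/3,18] z:[11,19] -> hit [43/3,18], descend [9, 10]
    N9 x:[12,27] y:[43/3,18] z:[16,19] -> hit [16,18] leaf, test {P0(miss), P11@t=17, P13(miss)}
    N10 x:[22,34] y:[43/3,53/3] z:[11,47/3] -> miss, prune
  N3 x:[-1,30] y:[20,76/3] z:[41/3,59/3] -> miss, prune
  N6 x:[-3,14] y:[38/3,18] z:[20/3,56/3] -> hit [38/3,14], descend [11, 12]
    N11 x:[-3,14] y:[41/3,52/3] z:[20/3,16] -> hit [41/3,14] leaf, test {P2(miss), P6(miss), P18(miss)}
    N12 x:[-1,13] y:[38/3,18] z:[15,56/3] -> miss, prune
  N8 x:[-3,30] y:[56/3,26] z:[22/3,13] -> miss, prune

9 AABB tests over nodes [0, 1, 9, 10, 3, 6, 11, 12, 8]; 2 leaves entered; closest P11.

== RESULT ==
11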